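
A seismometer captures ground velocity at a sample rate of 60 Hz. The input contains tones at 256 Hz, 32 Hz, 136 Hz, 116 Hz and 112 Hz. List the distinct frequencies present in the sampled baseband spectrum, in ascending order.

fs/2 = 30 Hz.
256 Hz mod fs = 16 Hz.
16 Hz ≤ fs/2 = 30 Hz, appears at 16 Hz.
32 Hz > fs/2 = 30 Hz, folds to fs − 32 Hz = 28 Hz.
136 Hz mod fs = 16 Hz.
16 Hz ≤ fs/2 = 30 Hz, appears at 16 Hz.
116 Hz mod fs = 56 Hz.
56 Hz > fs/2 = 30 Hz, folds to fs − 56 Hz = 4 Hz.
112 Hz mod fs = 52 Hz.
52 Hz > fs/2 = 30 Hz, folds to fs − 52 Hz = 8 Hz.
Distinct values: {4 Hz, 8 Hz, 16 Hz, 28 Hz}.

4 Hz, 8 Hz, 16 Hz, 28 Hz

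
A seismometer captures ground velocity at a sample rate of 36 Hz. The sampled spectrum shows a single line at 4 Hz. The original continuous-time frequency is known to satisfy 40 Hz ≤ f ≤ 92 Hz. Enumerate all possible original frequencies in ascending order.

Frequencies that alias to 4 Hz are k·fs ± 4 Hz for integer k ≥ 0.
k=0: 4 Hz.
k=1: 32 Hz, 40 Hz.
k=2: 68 Hz, 76 Hz.
k=3: 104 Hz, 112 Hz.
Within [40 Hz, 92 Hz]: 40 Hz, 68 Hz, 76 Hz.

40 Hz, 68 Hz, 76 Hz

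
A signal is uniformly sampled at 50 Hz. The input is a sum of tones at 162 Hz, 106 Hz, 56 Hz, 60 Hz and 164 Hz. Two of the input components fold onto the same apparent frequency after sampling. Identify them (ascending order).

fs/2 = 25 Hz.
162 Hz mod fs = 12 Hz.
12 Hz ≤ fs/2 = 25 Hz, appears at 12 Hz.
106 Hz mod fs = 6 Hz.
6 Hz ≤ fs/2 = 25 Hz, appears at 6 Hz.
56 Hz mod fs = 6 Hz.
6 Hz ≤ fs/2 = 25 Hz, appears at 6 Hz.
60 Hz mod fs = 10 Hz.
10 Hz ≤ fs/2 = 25 Hz, appears at 10 Hz.
164 Hz mod fs = 14 Hz.
14 Hz ≤ fs/2 = 25 Hz, appears at 14 Hz.
56 Hz and 106 Hz both map to 6 Hz.

56 Hz, 106 Hz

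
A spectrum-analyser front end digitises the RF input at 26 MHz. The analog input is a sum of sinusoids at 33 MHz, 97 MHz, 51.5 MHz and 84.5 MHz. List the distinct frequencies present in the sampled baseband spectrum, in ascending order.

fs/2 = 13 MHz.
33 MHz mod fs = 7 MHz.
7 MHz ≤ fs/2 = 13 MHz, appears at 7 MHz.
97 MHz mod fs = 19 MHz.
19 MHz > fs/2 = 13 MHz, folds to fs − 19 MHz = 7 MHz.
51.5 MHz mod fs = 25.5 MHz.
25.5 MHz > fs/2 = 13 MHz, folds to fs − 25.5 MHz = 0.5 MHz.
84.5 MHz mod fs = 6.5 MHz.
6.5 MHz ≤ fs/2 = 13 MHz, appears at 6.5 MHz.
Distinct values: {0.5 MHz, 6.5 MHz, 7 MHz}.

0.5 MHz, 6.5 MHz, 7 MHz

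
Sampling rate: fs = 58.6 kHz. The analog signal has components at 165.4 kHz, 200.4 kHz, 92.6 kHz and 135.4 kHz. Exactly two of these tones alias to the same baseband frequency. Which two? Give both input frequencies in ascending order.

92.6 kHz, 200.4 kHz

fs/2 = 29.3 kHz.
165.4 kHz mod fs = 48.2 kHz.
48.2 kHz > fs/2 = 29.3 kHz, folds to fs − 48.2 kHz = 10.4 kHz.
200.4 kHz mod fs = 24.6 kHz.
24.6 kHz ≤ fs/2 = 29.3 kHz, appears at 24.6 kHz.
92.6 kHz mod fs = 34 kHz.
34 kHz > fs/2 = 29.3 kHz, folds to fs − 34 kHz = 24.6 kHz.
135.4 kHz mod fs = 18.2 kHz.
18.2 kHz ≤ fs/2 = 29.3 kHz, appears at 18.2 kHz.
92.6 kHz and 200.4 kHz both map to 24.6 kHz.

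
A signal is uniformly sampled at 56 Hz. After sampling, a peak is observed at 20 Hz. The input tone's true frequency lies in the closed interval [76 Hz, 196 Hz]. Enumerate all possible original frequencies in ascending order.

Frequencies that alias to 20 Hz are k·fs ± 20 Hz for integer k ≥ 0.
k=0: 20 Hz.
k=1: 36 Hz, 76 Hz.
k=2: 92 Hz, 132 Hz.
k=3: 148 Hz, 188 Hz.
k=4: 204 Hz, 244 Hz.
Within [76 Hz, 196 Hz]: 76 Hz, 92 Hz, 132 Hz, 148 Hz, 188 Hz.

76 Hz, 92 Hz, 132 Hz, 148 Hz, 188 Hz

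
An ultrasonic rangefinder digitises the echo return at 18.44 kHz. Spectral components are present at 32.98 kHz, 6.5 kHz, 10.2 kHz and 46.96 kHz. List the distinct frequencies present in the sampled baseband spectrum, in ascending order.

fs/2 = 9.22 kHz.
32.98 kHz mod fs = 14.54 kHz.
14.54 kHz > fs/2 = 9.22 kHz, folds to fs − 14.54 kHz = 3.9 kHz.
6.5 kHz ≤ fs/2 = 9.22 kHz, passes unchanged.
10.2 kHz > fs/2 = 9.22 kHz, folds to fs − 10.2 kHz = 8.24 kHz.
46.96 kHz mod fs = 10.08 kHz.
10.08 kHz > fs/2 = 9.22 kHz, folds to fs − 10.08 kHz = 8.36 kHz.
Distinct values: {3.9 kHz, 6.5 kHz, 8.24 kHz, 8.36 kHz}.

3.9 kHz, 6.5 kHz, 8.24 kHz, 8.36 kHz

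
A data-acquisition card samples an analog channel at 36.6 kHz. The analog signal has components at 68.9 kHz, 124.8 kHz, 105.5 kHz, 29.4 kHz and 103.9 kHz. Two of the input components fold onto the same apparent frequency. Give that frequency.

4.3 kHz

fs/2 = 18.3 kHz.
68.9 kHz mod fs = 32.3 kHz.
32.3 kHz > fs/2 = 18.3 kHz, folds to fs − 32.3 kHz = 4.3 kHz.
124.8 kHz mod fs = 15 kHz.
15 kHz ≤ fs/2 = 18.3 kHz, appears at 15 kHz.
105.5 kHz mod fs = 32.3 kHz.
32.3 kHz > fs/2 = 18.3 kHz, folds to fs − 32.3 kHz = 4.3 kHz.
29.4 kHz > fs/2 = 18.3 kHz, folds to fs − 29.4 kHz = 7.2 kHz.
103.9 kHz mod fs = 30.7 kHz.
30.7 kHz > fs/2 = 18.3 kHz, folds to fs − 30.7 kHz = 5.9 kHz.
68.9 kHz and 105.5 kHz both map to 4.3 kHz.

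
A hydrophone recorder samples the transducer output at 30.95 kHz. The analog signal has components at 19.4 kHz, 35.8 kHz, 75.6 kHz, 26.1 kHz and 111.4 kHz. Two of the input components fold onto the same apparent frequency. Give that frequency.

4.85 kHz

fs/2 = 15.475 kHz.
19.4 kHz > fs/2 = 15.475 kHz, folds to fs − 19.4 kHz = 11.55 kHz.
35.8 kHz mod fs = 4.85 kHz.
4.85 kHz ≤ fs/2 = 15.475 kHz, appears at 4.85 kHz.
75.6 kHz mod fs = 13.7 kHz.
13.7 kHz ≤ fs/2 = 15.475 kHz, appears at 13.7 kHz.
26.1 kHz > fs/2 = 15.475 kHz, folds to fs − 26.1 kHz = 4.85 kHz.
111.4 kHz mod fs = 18.55 kHz.
18.55 kHz > fs/2 = 15.475 kHz, folds to fs − 18.55 kHz = 12.4 kHz.
26.1 kHz and 35.8 kHz both map to 4.85 kHz.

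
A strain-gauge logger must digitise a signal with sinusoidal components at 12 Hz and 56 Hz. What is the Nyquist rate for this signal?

112 Hz

Highest-frequency component: 56 Hz.
Nyquist rate = 2 × 56 Hz = 112 Hz.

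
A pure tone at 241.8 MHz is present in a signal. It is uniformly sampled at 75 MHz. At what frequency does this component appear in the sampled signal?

16.8 MHz

241.8 MHz mod fs = 16.8 MHz.
16.8 MHz ≤ fs/2 = 37.5 MHz, appears at 16.8 MHz.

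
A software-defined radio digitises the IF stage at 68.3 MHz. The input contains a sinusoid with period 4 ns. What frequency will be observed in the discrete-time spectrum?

T = 4 ns → f = 1/T = 250 MHz.
250 MHz mod fs = 45.1 MHz.
45.1 MHz > fs/2 = 34.15 MHz, folds to fs − 45.1 MHz = 23.2 MHz.

23.2 MHz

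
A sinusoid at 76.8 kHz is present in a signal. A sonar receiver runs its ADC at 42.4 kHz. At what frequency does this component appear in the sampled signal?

76.8 kHz mod fs = 34.4 kHz.
34.4 kHz > fs/2 = 21.2 kHz, folds to fs − 34.4 kHz = 8 kHz.

8 kHz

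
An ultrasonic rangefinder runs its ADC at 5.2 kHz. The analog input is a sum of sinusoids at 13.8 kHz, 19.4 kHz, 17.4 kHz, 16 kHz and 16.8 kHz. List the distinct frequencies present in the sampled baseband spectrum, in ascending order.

fs/2 = 2.6 kHz.
13.8 kHz mod fs = 3.4 kHz.
3.4 kHz > fs/2 = 2.6 kHz, folds to fs − 3.4 kHz = 1.8 kHz.
19.4 kHz mod fs = 3.8 kHz.
3.8 kHz > fs/2 = 2.6 kHz, folds to fs − 3.8 kHz = 1.4 kHz.
17.4 kHz mod fs = 1.8 kHz.
1.8 kHz ≤ fs/2 = 2.6 kHz, appears at 1.8 kHz.
16 kHz mod fs = 0.4 kHz.
0.4 kHz ≤ fs/2 = 2.6 kHz, appears at 0.4 kHz.
16.8 kHz mod fs = 1.2 kHz.
1.2 kHz ≤ fs/2 = 2.6 kHz, appears at 1.2 kHz.
Distinct values: {0.4 kHz, 1.2 kHz, 1.4 kHz, 1.8 kHz}.

0.4 kHz, 1.2 kHz, 1.4 kHz, 1.8 kHz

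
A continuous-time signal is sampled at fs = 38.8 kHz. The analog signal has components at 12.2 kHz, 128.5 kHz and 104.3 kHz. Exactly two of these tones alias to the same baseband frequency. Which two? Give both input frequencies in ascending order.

104.3 kHz, 128.5 kHz

fs/2 = 19.4 kHz.
12.2 kHz ≤ fs/2 = 19.4 kHz, passes unchanged.
128.5 kHz mod fs = 12.1 kHz.
12.1 kHz ≤ fs/2 = 19.4 kHz, appears at 12.1 kHz.
104.3 kHz mod fs = 26.7 kHz.
26.7 kHz > fs/2 = 19.4 kHz, folds to fs − 26.7 kHz = 12.1 kHz.
104.3 kHz and 128.5 kHz both map to 12.1 kHz.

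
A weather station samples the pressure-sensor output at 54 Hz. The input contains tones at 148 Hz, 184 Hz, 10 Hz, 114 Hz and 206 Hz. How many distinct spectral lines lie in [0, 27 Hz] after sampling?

4

fs/2 = 27 Hz.
148 Hz mod fs = 40 Hz.
40 Hz > fs/2 = 27 Hz, folds to fs − 40 Hz = 14 Hz.
184 Hz mod fs = 22 Hz.
22 Hz ≤ fs/2 = 27 Hz, appears at 22 Hz.
10 Hz ≤ fs/2 = 27 Hz, passes unchanged.
114 Hz mod fs = 6 Hz.
6 Hz ≤ fs/2 = 27 Hz, appears at 6 Hz.
206 Hz mod fs = 44 Hz.
44 Hz > fs/2 = 27 Hz, folds to fs − 44 Hz = 10 Hz.
Distinct values: {6 Hz, 10 Hz, 14 Hz, 22 Hz} → 4.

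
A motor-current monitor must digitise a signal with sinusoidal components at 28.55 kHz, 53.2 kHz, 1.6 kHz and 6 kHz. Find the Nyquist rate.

106.4 kHz

Highest-frequency component: 53.2 kHz.
Nyquist rate = 2 × 53.2 kHz = 106.4 kHz.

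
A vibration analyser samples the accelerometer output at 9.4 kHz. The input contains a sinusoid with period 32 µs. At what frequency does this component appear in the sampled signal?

T = 32 µs → f = 1/T = 31.25 kHz.
31.25 kHz mod fs = 3.05 kHz.
3.05 kHz ≤ fs/2 = 4.7 kHz, appears at 3.05 kHz.

3.05 kHz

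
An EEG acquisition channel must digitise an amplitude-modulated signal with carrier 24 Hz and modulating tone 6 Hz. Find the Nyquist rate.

AM sidebands sit at fc ± fm = 18 Hz and 30 Hz.
Highest-frequency component: 30 Hz.
Nyquist rate = 2 × 30 Hz = 60 Hz.

60 Hz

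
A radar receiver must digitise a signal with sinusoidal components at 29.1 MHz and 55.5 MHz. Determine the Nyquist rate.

111 MHz

Highest-frequency component: 55.5 MHz.
Nyquist rate = 2 × 55.5 MHz = 111 MHz.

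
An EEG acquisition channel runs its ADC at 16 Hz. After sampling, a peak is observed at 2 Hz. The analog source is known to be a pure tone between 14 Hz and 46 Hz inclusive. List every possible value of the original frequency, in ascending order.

14 Hz, 18 Hz, 30 Hz, 34 Hz, 46 Hz

Frequencies that alias to 2 Hz are k·fs ± 2 Hz for integer k ≥ 0.
k=0: 2 Hz.
k=1: 14 Hz, 18 Hz.
k=2: 30 Hz, 34 Hz.
k=3: 46 Hz, 50 Hz.
k=4: 62 Hz, 66 Hz.
Within [14 Hz, 46 Hz]: 14 Hz, 18 Hz, 30 Hz, 34 Hz, 46 Hz.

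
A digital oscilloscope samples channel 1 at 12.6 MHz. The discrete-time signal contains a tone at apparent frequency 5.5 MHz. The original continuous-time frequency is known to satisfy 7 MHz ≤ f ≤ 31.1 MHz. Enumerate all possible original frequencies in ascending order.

Frequencies that alias to 5.5 MHz are k·fs ± 5.5 MHz for integer k ≥ 0.
k=0: 5.5 MHz.
k=1: 7.1 MHz, 18.1 MHz.
k=2: 19.7 MHz, 30.7 MHz.
k=3: 32.3 MHz, 43.3 MHz.
Within [7 MHz, 31.1 MHz]: 7.1 MHz, 18.1 MHz, 19.7 MHz, 30.7 MHz.

7.1 MHz, 18.1 MHz, 19.7 MHz, 30.7 MHz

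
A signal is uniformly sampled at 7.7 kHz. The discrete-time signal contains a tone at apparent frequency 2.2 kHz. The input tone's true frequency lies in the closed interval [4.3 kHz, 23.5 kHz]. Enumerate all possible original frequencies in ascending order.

5.5 kHz, 9.9 kHz, 13.2 kHz, 17.6 kHz, 20.9 kHz

Frequencies that alias to 2.2 kHz are k·fs ± 2.2 kHz for integer k ≥ 0.
k=0: 2.2 kHz.
k=1: 5.5 kHz, 9.9 kHz.
k=2: 13.2 kHz, 17.6 kHz.
k=3: 20.9 kHz, 25.3 kHz.
k=4: 28.6 kHz, 33 kHz.
Within [4.3 kHz, 23.5 kHz]: 5.5 kHz, 9.9 kHz, 13.2 kHz, 17.6 kHz, 20.9 kHz.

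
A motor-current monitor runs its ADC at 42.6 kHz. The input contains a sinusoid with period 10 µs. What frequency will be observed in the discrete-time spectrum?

T = 10 µs → f = 1/T = 100 kHz.
100 kHz mod fs = 14.8 kHz.
14.8 kHz ≤ fs/2 = 21.3 kHz, appears at 14.8 kHz.

14.8 kHz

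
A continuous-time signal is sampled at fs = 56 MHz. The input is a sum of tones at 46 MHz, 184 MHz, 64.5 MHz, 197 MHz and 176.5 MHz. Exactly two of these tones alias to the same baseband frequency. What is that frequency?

8.5 MHz

fs/2 = 28 MHz.
46 MHz > fs/2 = 28 MHz, folds to fs − 46 MHz = 10 MHz.
184 MHz mod fs = 16 MHz.
16 MHz ≤ fs/2 = 28 MHz, appears at 16 MHz.
64.5 MHz mod fs = 8.5 MHz.
8.5 MHz ≤ fs/2 = 28 MHz, appears at 8.5 MHz.
197 MHz mod fs = 29 MHz.
29 MHz > fs/2 = 28 MHz, folds to fs − 29 MHz = 27 MHz.
176.5 MHz mod fs = 8.5 MHz.
8.5 MHz ≤ fs/2 = 28 MHz, appears at 8.5 MHz.
64.5 MHz and 176.5 MHz both map to 8.5 MHz.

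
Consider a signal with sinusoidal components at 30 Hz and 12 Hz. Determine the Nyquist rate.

Highest-frequency component: 30 Hz.
Nyquist rate = 2 × 30 Hz = 60 Hz.

60 Hz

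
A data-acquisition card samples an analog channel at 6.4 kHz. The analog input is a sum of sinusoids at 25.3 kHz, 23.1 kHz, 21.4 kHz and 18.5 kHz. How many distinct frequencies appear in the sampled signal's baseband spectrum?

fs/2 = 3.2 kHz.
25.3 kHz mod fs = 6.1 kHz.
6.1 kHz > fs/2 = 3.2 kHz, folds to fs − 6.1 kHz = 0.3 kHz.
23.1 kHz mod fs = 3.9 kHz.
3.9 kHz > fs/2 = 3.2 kHz, folds to fs − 3.9 kHz = 2.5 kHz.
21.4 kHz mod fs = 2.2 kHz.
2.2 kHz ≤ fs/2 = 3.2 kHz, appears at 2.2 kHz.
18.5 kHz mod fs = 5.7 kHz.
5.7 kHz > fs/2 = 3.2 kHz, folds to fs − 5.7 kHz = 0.7 kHz.
Distinct values: {0.3 kHz, 0.7 kHz, 2.2 kHz, 2.5 kHz} → 4.

4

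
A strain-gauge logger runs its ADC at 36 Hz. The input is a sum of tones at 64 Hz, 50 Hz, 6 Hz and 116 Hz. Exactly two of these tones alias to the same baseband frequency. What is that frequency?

fs/2 = 18 Hz.
64 Hz mod fs = 28 Hz.
28 Hz > fs/2 = 18 Hz, folds to fs − 28 Hz = 8 Hz.
50 Hz mod fs = 14 Hz.
14 Hz ≤ fs/2 = 18 Hz, appears at 14 Hz.
6 Hz ≤ fs/2 = 18 Hz, passes unchanged.
116 Hz mod fs = 8 Hz.
8 Hz ≤ fs/2 = 18 Hz, appears at 8 Hz.
64 Hz and 116 Hz both map to 8 Hz.

8 Hz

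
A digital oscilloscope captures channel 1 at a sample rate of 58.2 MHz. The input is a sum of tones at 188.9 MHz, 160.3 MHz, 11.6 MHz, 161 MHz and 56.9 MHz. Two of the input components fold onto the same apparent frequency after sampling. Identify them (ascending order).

fs/2 = 29.1 MHz.
188.9 MHz mod fs = 14.3 MHz.
14.3 MHz ≤ fs/2 = 29.1 MHz, appears at 14.3 MHz.
160.3 MHz mod fs = 43.9 MHz.
43.9 MHz > fs/2 = 29.1 MHz, folds to fs − 43.9 MHz = 14.3 MHz.
11.6 MHz ≤ fs/2 = 29.1 MHz, passes unchanged.
161 MHz mod fs = 44.6 MHz.
44.6 MHz > fs/2 = 29.1 MHz, folds to fs − 44.6 MHz = 13.6 MHz.
56.9 MHz > fs/2 = 29.1 MHz, folds to fs − 56.9 MHz = 1.3 MHz.
160.3 MHz and 188.9 MHz both map to 14.3 MHz.

160.3 MHz, 188.9 MHz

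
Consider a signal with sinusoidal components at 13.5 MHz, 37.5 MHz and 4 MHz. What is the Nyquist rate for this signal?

75 MHz

Highest-frequency component: 37.5 MHz.
Nyquist rate = 2 × 37.5 MHz = 75 MHz.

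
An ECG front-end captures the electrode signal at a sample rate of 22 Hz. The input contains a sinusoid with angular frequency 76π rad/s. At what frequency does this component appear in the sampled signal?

ω = 76π rad/s → f = ω/(2π) = 38 Hz.
38 Hz mod fs = 16 Hz.
16 Hz > fs/2 = 11 Hz, folds to fs − 16 Hz = 6 Hz.

6 Hz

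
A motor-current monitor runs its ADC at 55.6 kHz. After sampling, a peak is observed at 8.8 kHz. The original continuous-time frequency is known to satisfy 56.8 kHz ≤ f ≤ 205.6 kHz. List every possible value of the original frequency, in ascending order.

64.4 kHz, 102.4 kHz, 120 kHz, 158 kHz, 175.6 kHz

Frequencies that alias to 8.8 kHz are k·fs ± 8.8 kHz for integer k ≥ 0.
k=0: 8.8 kHz.
k=1: 46.8 kHz, 64.4 kHz.
k=2: 102.4 kHz, 120 kHz.
k=3: 158 kHz, 175.6 kHz.
k=4: 213.6 kHz, 231.2 kHz.
Within [56.8 kHz, 205.6 kHz]: 64.4 kHz, 102.4 kHz, 120 kHz, 158 kHz, 175.6 kHz.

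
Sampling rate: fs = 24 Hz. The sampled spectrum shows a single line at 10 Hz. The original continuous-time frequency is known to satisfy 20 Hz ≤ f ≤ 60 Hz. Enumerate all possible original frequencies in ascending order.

Frequencies that alias to 10 Hz are k·fs ± 10 Hz for integer k ≥ 0.
k=0: 10 Hz.
k=1: 14 Hz, 34 Hz.
k=2: 38 Hz, 58 Hz.
k=3: 62 Hz, 82 Hz.
Within [20 Hz, 60 Hz]: 34 Hz, 38 Hz, 58 Hz.

34 Hz, 38 Hz, 58 Hz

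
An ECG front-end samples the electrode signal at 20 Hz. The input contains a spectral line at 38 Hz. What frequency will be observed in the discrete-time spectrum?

2 Hz

38 Hz mod fs = 18 Hz.
18 Hz > fs/2 = 10 Hz, folds to fs − 18 Hz = 2 Hz.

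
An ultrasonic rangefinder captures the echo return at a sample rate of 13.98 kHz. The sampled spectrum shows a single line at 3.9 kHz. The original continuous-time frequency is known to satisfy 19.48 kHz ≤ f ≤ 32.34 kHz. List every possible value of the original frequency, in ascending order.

24.06 kHz, 31.86 kHz

Frequencies that alias to 3.9 kHz are k·fs ± 3.9 kHz for integer k ≥ 0.
k=0: 3.9 kHz.
k=1: 10.08 kHz, 17.88 kHz.
k=2: 24.06 kHz, 31.86 kHz.
k=3: 38.04 kHz, 45.84 kHz.
Within [19.48 kHz, 32.34 kHz]: 24.06 kHz, 31.86 kHz.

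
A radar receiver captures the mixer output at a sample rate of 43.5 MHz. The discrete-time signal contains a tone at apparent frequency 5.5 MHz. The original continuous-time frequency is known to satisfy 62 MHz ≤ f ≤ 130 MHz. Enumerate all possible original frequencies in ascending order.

81.5 MHz, 92.5 MHz, 125 MHz

Frequencies that alias to 5.5 MHz are k·fs ± 5.5 MHz for integer k ≥ 0.
k=0: 5.5 MHz.
k=1: 38 MHz, 49 MHz.
k=2: 81.5 MHz, 92.5 MHz.
k=3: 125 MHz, 136 MHz.
k=4: 168.5 MHz, 179.5 MHz.
Within [62 MHz, 130 MHz]: 81.5 MHz, 92.5 MHz, 125 MHz.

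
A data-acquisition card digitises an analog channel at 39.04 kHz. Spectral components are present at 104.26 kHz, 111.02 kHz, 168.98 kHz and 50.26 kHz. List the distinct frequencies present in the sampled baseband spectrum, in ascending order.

6.1 kHz, 11.22 kHz, 12.82 kHz, 12.86 kHz

fs/2 = 19.52 kHz.
104.26 kHz mod fs = 26.18 kHz.
26.18 kHz > fs/2 = 19.52 kHz, folds to fs − 26.18 kHz = 12.86 kHz.
111.02 kHz mod fs = 32.94 kHz.
32.94 kHz > fs/2 = 19.52 kHz, folds to fs − 32.94 kHz = 6.1 kHz.
168.98 kHz mod fs = 12.82 kHz.
12.82 kHz ≤ fs/2 = 19.52 kHz, appears at 12.82 kHz.
50.26 kHz mod fs = 11.22 kHz.
11.22 kHz ≤ fs/2 = 19.52 kHz, appears at 11.22 kHz.
Distinct values: {6.1 kHz, 11.22 kHz, 12.82 kHz, 12.86 kHz}.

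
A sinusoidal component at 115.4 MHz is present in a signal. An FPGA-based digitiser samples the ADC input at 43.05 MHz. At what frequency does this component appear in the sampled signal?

115.4 MHz mod fs = 29.3 MHz.
29.3 MHz > fs/2 = 21.525 MHz, folds to fs − 29.3 MHz = 13.75 MHz.

13.75 MHz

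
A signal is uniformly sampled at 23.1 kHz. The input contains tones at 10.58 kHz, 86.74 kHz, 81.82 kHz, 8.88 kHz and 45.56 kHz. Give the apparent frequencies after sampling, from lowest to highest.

fs/2 = 11.55 kHz.
10.58 kHz ≤ fs/2 = 11.55 kHz, passes unchanged.
86.74 kHz mod fs = 17.44 kHz.
17.44 kHz > fs/2 = 11.55 kHz, folds to fs − 17.44 kHz = 5.66 kHz.
81.82 kHz mod fs = 12.52 kHz.
12.52 kHz > fs/2 = 11.55 kHz, folds to fs − 12.52 kHz = 10.58 kHz.
8.88 kHz ≤ fs/2 = 11.55 kHz, passes unchanged.
45.56 kHz mod fs = 22.46 kHz.
22.46 kHz > fs/2 = 11.55 kHz, folds to fs − 22.46 kHz = 0.64 kHz.
Distinct values: {0.64 kHz, 5.66 kHz, 8.88 kHz, 10.58 kHz}.

0.64 kHz, 5.66 kHz, 8.88 kHz, 10.58 kHz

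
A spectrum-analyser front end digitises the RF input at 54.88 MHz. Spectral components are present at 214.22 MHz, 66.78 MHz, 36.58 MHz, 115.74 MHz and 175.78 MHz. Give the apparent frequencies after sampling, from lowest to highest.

5.3 MHz, 5.98 MHz, 11.14 MHz, 11.9 MHz, 18.3 MHz

fs/2 = 27.44 MHz.
214.22 MHz mod fs = 49.58 MHz.
49.58 MHz > fs/2 = 27.44 MHz, folds to fs − 49.58 MHz = 5.3 MHz.
66.78 MHz mod fs = 11.9 MHz.
11.9 MHz ≤ fs/2 = 27.44 MHz, appears at 11.9 MHz.
36.58 MHz > fs/2 = 27.44 MHz, folds to fs − 36.58 MHz = 18.3 MHz.
115.74 MHz mod fs = 5.98 MHz.
5.98 MHz ≤ fs/2 = 27.44 MHz, appears at 5.98 MHz.
175.78 MHz mod fs = 11.14 MHz.
11.14 MHz ≤ fs/2 = 27.44 MHz, appears at 11.14 MHz.
Distinct values: {5.3 MHz, 5.98 MHz, 11.14 MHz, 11.9 MHz, 18.3 MHz}.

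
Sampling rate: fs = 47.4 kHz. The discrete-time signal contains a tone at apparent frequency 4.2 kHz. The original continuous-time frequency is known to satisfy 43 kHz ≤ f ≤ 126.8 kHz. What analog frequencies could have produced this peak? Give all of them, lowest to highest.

Frequencies that alias to 4.2 kHz are k·fs ± 4.2 kHz for integer k ≥ 0.
k=0: 4.2 kHz.
k=1: 43.2 kHz, 51.6 kHz.
k=2: 90.6 kHz, 99 kHz.
k=3: 138 kHz, 146.4 kHz.
Within [43 kHz, 126.8 kHz]: 43.2 kHz, 51.6 kHz, 90.6 kHz, 99 kHz.

43.2 kHz, 51.6 kHz, 90.6 kHz, 99 kHz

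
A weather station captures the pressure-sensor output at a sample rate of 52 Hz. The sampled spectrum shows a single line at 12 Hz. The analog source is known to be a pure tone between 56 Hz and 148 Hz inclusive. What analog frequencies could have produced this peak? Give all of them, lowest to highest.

64 Hz, 92 Hz, 116 Hz, 144 Hz

Frequencies that alias to 12 Hz are k·fs ± 12 Hz for integer k ≥ 0.
k=0: 12 Hz.
k=1: 40 Hz, 64 Hz.
k=2: 92 Hz, 116 Hz.
k=3: 144 Hz, 168 Hz.
k=4: 196 Hz, 220 Hz.
Within [56 Hz, 148 Hz]: 64 Hz, 92 Hz, 116 Hz, 144 Hz.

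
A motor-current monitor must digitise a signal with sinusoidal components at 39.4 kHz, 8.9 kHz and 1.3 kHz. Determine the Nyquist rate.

78.8 kHz

Highest-frequency component: 39.4 kHz.
Nyquist rate = 2 × 39.4 kHz = 78.8 kHz.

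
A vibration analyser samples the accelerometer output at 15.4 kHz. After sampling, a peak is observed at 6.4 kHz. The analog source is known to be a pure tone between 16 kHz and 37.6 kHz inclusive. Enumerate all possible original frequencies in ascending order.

Frequencies that alias to 6.4 kHz are k·fs ± 6.4 kHz for integer k ≥ 0.
k=0: 6.4 kHz.
k=1: 9 kHz, 21.8 kHz.
k=2: 24.4 kHz, 37.2 kHz.
k=3: 39.8 kHz, 52.6 kHz.
Within [16 kHz, 37.6 kHz]: 21.8 kHz, 24.4 kHz, 37.2 kHz.

21.8 kHz, 24.4 kHz, 37.2 kHz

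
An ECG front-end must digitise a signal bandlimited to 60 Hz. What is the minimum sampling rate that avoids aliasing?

Nyquist rate = 2 × 60 Hz = 120 Hz.

120 Hz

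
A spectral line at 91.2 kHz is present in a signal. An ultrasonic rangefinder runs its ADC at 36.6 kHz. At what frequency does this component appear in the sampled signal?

91.2 kHz mod fs = 18 kHz.
18 kHz ≤ fs/2 = 18.3 kHz, appears at 18 kHz.

18 kHz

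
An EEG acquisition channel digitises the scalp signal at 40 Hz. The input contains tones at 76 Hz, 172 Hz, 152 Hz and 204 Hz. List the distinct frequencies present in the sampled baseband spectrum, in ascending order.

fs/2 = 20 Hz.
76 Hz mod fs = 36 Hz.
36 Hz > fs/2 = 20 Hz, folds to fs − 36 Hz = 4 Hz.
172 Hz mod fs = 12 Hz.
12 Hz ≤ fs/2 = 20 Hz, appears at 12 Hz.
152 Hz mod fs = 32 Hz.
32 Hz > fs/2 = 20 Hz, folds to fs − 32 Hz = 8 Hz.
204 Hz mod fs = 4 Hz.
4 Hz ≤ fs/2 = 20 Hz, appears at 4 Hz.
Distinct values: {4 Hz, 8 Hz, 12 Hz}.

4 Hz, 8 Hz, 12 Hz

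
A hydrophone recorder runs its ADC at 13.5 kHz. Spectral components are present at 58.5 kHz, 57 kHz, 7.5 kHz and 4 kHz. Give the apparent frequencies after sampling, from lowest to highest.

fs/2 = 6.75 kHz.
58.5 kHz mod fs = 4.5 kHz.
4.5 kHz ≤ fs/2 = 6.75 kHz, appears at 4.5 kHz.
57 kHz mod fs = 3 kHz.
3 kHz ≤ fs/2 = 6.75 kHz, appears at 3 kHz.
7.5 kHz > fs/2 = 6.75 kHz, folds to fs − 7.5 kHz = 6 kHz.
4 kHz ≤ fs/2 = 6.75 kHz, passes unchanged.
Distinct values: {3 kHz, 4 kHz, 4.5 kHz, 6 kHz}.

3 kHz, 4 kHz, 4.5 kHz, 6 kHz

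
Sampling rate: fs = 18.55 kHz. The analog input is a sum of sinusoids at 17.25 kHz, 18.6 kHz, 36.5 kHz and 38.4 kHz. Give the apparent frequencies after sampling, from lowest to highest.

fs/2 = 9.275 kHz.
17.25 kHz > fs/2 = 9.275 kHz, folds to fs − 17.25 kHz = 1.3 kHz.
18.6 kHz mod fs = 0.05 kHz.
0.05 kHz ≤ fs/2 = 9.275 kHz, appears at 0.05 kHz.
36.5 kHz mod fs = 17.95 kHz.
17.95 kHz > fs/2 = 9.275 kHz, folds to fs − 17.95 kHz = 0.6 kHz.
38.4 kHz mod fs = 1.3 kHz.
1.3 kHz ≤ fs/2 = 9.275 kHz, appears at 1.3 kHz.
Distinct values: {0.05 kHz, 0.6 kHz, 1.3 kHz}.

0.05 kHz, 0.6 kHz, 1.3 kHz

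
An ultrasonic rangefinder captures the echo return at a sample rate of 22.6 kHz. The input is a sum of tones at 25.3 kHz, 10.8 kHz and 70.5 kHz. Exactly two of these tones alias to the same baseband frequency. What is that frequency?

fs/2 = 11.3 kHz.
25.3 kHz mod fs = 2.7 kHz.
2.7 kHz ≤ fs/2 = 11.3 kHz, appears at 2.7 kHz.
10.8 kHz ≤ fs/2 = 11.3 kHz, passes unchanged.
70.5 kHz mod fs = 2.7 kHz.
2.7 kHz ≤ fs/2 = 11.3 kHz, appears at 2.7 kHz.
25.3 kHz and 70.5 kHz both map to 2.7 kHz.

2.7 kHz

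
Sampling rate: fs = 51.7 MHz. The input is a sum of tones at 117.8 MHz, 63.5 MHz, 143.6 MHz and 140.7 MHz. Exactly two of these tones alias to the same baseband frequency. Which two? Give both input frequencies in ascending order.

117.8 MHz, 140.7 MHz

fs/2 = 25.85 MHz.
117.8 MHz mod fs = 14.4 MHz.
14.4 MHz ≤ fs/2 = 25.85 MHz, appears at 14.4 MHz.
63.5 MHz mod fs = 11.8 MHz.
11.8 MHz ≤ fs/2 = 25.85 MHz, appears at 11.8 MHz.
143.6 MHz mod fs = 40.2 MHz.
40.2 MHz > fs/2 = 25.85 MHz, folds to fs − 40.2 MHz = 11.5 MHz.
140.7 MHz mod fs = 37.3 MHz.
37.3 MHz > fs/2 = 25.85 MHz, folds to fs − 37.3 MHz = 14.4 MHz.
117.8 MHz and 140.7 MHz both map to 14.4 MHz.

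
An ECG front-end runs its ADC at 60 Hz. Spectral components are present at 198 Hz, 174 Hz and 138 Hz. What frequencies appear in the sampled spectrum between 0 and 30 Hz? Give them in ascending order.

6 Hz, 18 Hz

fs/2 = 30 Hz.
198 Hz mod fs = 18 Hz.
18 Hz ≤ fs/2 = 30 Hz, appears at 18 Hz.
174 Hz mod fs = 54 Hz.
54 Hz > fs/2 = 30 Hz, folds to fs − 54 Hz = 6 Hz.
138 Hz mod fs = 18 Hz.
18 Hz ≤ fs/2 = 30 Hz, appears at 18 Hz.
Distinct values: {6 Hz, 18 Hz}.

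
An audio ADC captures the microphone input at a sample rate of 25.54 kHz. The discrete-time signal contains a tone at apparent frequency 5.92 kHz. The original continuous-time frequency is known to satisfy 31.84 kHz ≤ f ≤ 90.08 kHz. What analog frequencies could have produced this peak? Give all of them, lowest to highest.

45.16 kHz, 57 kHz, 70.7 kHz, 82.54 kHz

Frequencies that alias to 5.92 kHz are k·fs ± 5.92 kHz for integer k ≥ 0.
k=0: 5.92 kHz.
k=1: 19.62 kHz, 31.46 kHz.
k=2: 45.16 kHz, 57 kHz.
k=3: 70.7 kHz, 82.54 kHz.
k=4: 96.24 kHz, 108.08 kHz.
Within [31.84 kHz, 90.08 kHz]: 45.16 kHz, 57 kHz, 70.7 kHz, 82.54 kHz.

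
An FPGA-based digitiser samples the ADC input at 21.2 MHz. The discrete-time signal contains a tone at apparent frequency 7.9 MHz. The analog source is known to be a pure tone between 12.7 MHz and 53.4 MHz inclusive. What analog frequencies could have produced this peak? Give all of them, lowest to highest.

Frequencies that alias to 7.9 MHz are k·fs ± 7.9 MHz for integer k ≥ 0.
k=0: 7.9 MHz.
k=1: 13.3 MHz, 29.1 MHz.
k=2: 34.5 MHz, 50.3 MHz.
k=3: 55.7 MHz, 71.5 MHz.
Within [12.7 MHz, 53.4 MHz]: 13.3 MHz, 29.1 MHz, 34.5 MHz, 50.3 MHz.

13.3 MHz, 29.1 MHz, 34.5 MHz, 50.3 MHz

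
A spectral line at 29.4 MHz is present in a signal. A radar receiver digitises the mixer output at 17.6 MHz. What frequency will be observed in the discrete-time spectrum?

5.8 MHz

29.4 MHz mod fs = 11.8 MHz.
11.8 MHz > fs/2 = 8.8 MHz, folds to fs − 11.8 MHz = 5.8 MHz.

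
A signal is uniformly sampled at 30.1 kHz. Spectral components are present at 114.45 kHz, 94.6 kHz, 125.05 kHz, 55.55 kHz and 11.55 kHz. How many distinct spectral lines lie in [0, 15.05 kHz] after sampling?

fs/2 = 15.05 kHz.
114.45 kHz mod fs = 24.15 kHz.
24.15 kHz > fs/2 = 15.05 kHz, folds to fs − 24.15 kHz = 5.95 kHz.
94.6 kHz mod fs = 4.3 kHz.
4.3 kHz ≤ fs/2 = 15.05 kHz, appears at 4.3 kHz.
125.05 kHz mod fs = 4.65 kHz.
4.65 kHz ≤ fs/2 = 15.05 kHz, appears at 4.65 kHz.
55.55 kHz mod fs = 25.45 kHz.
25.45 kHz > fs/2 = 15.05 kHz, folds to fs − 25.45 kHz = 4.65 kHz.
11.55 kHz ≤ fs/2 = 15.05 kHz, passes unchanged.
Distinct values: {4.3 kHz, 4.65 kHz, 5.95 kHz, 11.55 kHz} → 4.

4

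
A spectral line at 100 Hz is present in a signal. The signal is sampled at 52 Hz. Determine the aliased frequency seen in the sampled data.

4 Hz

100 Hz mod fs = 48 Hz.
48 Hz > fs/2 = 26 Hz, folds to fs − 48 Hz = 4 Hz.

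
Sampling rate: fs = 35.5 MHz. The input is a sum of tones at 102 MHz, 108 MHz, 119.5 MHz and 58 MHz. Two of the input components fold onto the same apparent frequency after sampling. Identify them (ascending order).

fs/2 = 17.75 MHz.
102 MHz mod fs = 31 MHz.
31 MHz > fs/2 = 17.75 MHz, folds to fs − 31 MHz = 4.5 MHz.
108 MHz mod fs = 1.5 MHz.
1.5 MHz ≤ fs/2 = 17.75 MHz, appears at 1.5 MHz.
119.5 MHz mod fs = 13 MHz.
13 MHz ≤ fs/2 = 17.75 MHz, appears at 13 MHz.
58 MHz mod fs = 22.5 MHz.
22.5 MHz > fs/2 = 17.75 MHz, folds to fs − 22.5 MHz = 13 MHz.
58 MHz and 119.5 MHz both map to 13 MHz.

58 MHz, 119.5 MHz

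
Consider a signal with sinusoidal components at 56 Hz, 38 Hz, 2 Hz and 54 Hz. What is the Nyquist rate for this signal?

112 Hz

Highest-frequency component: 56 Hz.
Nyquist rate = 2 × 56 Hz = 112 Hz.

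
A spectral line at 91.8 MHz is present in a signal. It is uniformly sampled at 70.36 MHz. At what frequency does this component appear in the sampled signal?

21.44 MHz

91.8 MHz mod fs = 21.44 MHz.
21.44 MHz ≤ fs/2 = 35.18 MHz, appears at 21.44 MHz.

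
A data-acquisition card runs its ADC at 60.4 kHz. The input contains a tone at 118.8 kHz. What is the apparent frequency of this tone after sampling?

2 kHz

118.8 kHz mod fs = 58.4 kHz.
58.4 kHz > fs/2 = 30.2 kHz, folds to fs − 58.4 kHz = 2 kHz.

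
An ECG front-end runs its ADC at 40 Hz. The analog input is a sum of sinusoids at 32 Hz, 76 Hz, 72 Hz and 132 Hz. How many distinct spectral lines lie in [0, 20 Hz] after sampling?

3

fs/2 = 20 Hz.
32 Hz > fs/2 = 20 Hz, folds to fs − 32 Hz = 8 Hz.
76 Hz mod fs = 36 Hz.
36 Hz > fs/2 = 20 Hz, folds to fs − 36 Hz = 4 Hz.
72 Hz mod fs = 32 Hz.
32 Hz > fs/2 = 20 Hz, folds to fs − 32 Hz = 8 Hz.
132 Hz mod fs = 12 Hz.
12 Hz ≤ fs/2 = 20 Hz, appears at 12 Hz.
Distinct values: {4 Hz, 8 Hz, 12 Hz} → 3.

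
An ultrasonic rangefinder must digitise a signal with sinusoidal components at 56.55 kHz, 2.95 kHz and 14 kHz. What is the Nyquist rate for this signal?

Highest-frequency component: 56.55 kHz.
Nyquist rate = 2 × 56.55 kHz = 113.1 kHz.

113.1 kHz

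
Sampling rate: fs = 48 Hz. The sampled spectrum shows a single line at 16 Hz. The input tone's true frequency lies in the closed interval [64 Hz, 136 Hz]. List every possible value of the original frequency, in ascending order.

64 Hz, 80 Hz, 112 Hz, 128 Hz

Frequencies that alias to 16 Hz are k·fs ± 16 Hz for integer k ≥ 0.
k=0: 16 Hz.
k=1: 32 Hz, 64 Hz.
k=2: 80 Hz, 112 Hz.
k=3: 128 Hz, 160 Hz.
k=4: 176 Hz, 208 Hz.
Within [64 Hz, 136 Hz]: 64 Hz, 80 Hz, 112 Hz, 128 Hz.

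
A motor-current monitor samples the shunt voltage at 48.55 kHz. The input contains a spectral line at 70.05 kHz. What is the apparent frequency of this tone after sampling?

70.05 kHz mod fs = 21.5 kHz.
21.5 kHz ≤ fs/2 = 24.275 kHz, appears at 21.5 kHz.

21.5 kHz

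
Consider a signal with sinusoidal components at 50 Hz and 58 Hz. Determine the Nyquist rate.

116 Hz

Highest-frequency component: 58 Hz.
Nyquist rate = 2 × 58 Hz = 116 Hz.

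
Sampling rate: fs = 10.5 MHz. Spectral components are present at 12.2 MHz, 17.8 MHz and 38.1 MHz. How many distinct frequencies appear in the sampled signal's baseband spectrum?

fs/2 = 5.25 MHz.
12.2 MHz mod fs = 1.7 MHz.
1.7 MHz ≤ fs/2 = 5.25 MHz, appears at 1.7 MHz.
17.8 MHz mod fs = 7.3 MHz.
7.3 MHz > fs/2 = 5.25 MHz, folds to fs − 7.3 MHz = 3.2 MHz.
38.1 MHz mod fs = 6.6 MHz.
6.6 MHz > fs/2 = 5.25 MHz, folds to fs − 6.6 MHz = 3.9 MHz.
Distinct values: {1.7 MHz, 3.2 MHz, 3.9 MHz} → 3.

3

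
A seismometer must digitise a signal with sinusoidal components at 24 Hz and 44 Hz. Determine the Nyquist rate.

88 Hz

Highest-frequency component: 44 Hz.
Nyquist rate = 2 × 44 Hz = 88 Hz.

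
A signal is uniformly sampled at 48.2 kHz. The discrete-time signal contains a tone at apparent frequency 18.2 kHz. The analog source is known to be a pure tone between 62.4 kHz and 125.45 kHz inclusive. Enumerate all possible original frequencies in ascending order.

66.4 kHz, 78.2 kHz, 114.6 kHz

Frequencies that alias to 18.2 kHz are k·fs ± 18.2 kHz for integer k ≥ 0.
k=0: 18.2 kHz.
k=1: 30 kHz, 66.4 kHz.
k=2: 78.2 kHz, 114.6 kHz.
k=3: 126.4 kHz, 162.8 kHz.
Within [62.4 kHz, 125.45 kHz]: 66.4 kHz, 78.2 kHz, 114.6 kHz.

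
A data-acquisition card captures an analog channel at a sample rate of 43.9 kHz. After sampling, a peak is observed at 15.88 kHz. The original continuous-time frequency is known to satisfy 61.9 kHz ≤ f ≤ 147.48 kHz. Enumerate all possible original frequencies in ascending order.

Frequencies that alias to 15.88 kHz are k·fs ± 15.88 kHz for integer k ≥ 0.
k=0: 15.88 kHz.
k=1: 28.02 kHz, 59.78 kHz.
k=2: 71.92 kHz, 103.68 kHz.
k=3: 115.82 kHz, 147.58 kHz.
k=4: 159.72 kHz, 191.48 kHz.
Within [61.9 kHz, 147.48 kHz]: 71.92 kHz, 103.68 kHz, 115.82 kHz.

71.92 kHz, 103.68 kHz, 115.82 kHz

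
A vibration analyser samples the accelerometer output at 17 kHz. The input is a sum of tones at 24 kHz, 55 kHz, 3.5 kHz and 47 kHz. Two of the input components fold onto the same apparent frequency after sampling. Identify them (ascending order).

fs/2 = 8.5 kHz.
24 kHz mod fs = 7 kHz.
7 kHz ≤ fs/2 = 8.5 kHz, appears at 7 kHz.
55 kHz mod fs = 4 kHz.
4 kHz ≤ fs/2 = 8.5 kHz, appears at 4 kHz.
3.5 kHz ≤ fs/2 = 8.5 kHz, passes unchanged.
47 kHz mod fs = 13 kHz.
13 kHz > fs/2 = 8.5 kHz, folds to fs − 13 kHz = 4 kHz.
47 kHz and 55 kHz both map to 4 kHz.

47 kHz, 55 kHz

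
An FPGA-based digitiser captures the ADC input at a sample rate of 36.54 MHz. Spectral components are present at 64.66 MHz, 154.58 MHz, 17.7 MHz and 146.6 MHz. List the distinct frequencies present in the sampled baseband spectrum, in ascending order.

fs/2 = 18.27 MHz.
64.66 MHz mod fs = 28.12 MHz.
28.12 MHz > fs/2 = 18.27 MHz, folds to fs − 28.12 MHz = 8.42 MHz.
154.58 MHz mod fs = 8.42 MHz.
8.42 MHz ≤ fs/2 = 18.27 MHz, appears at 8.42 MHz.
17.7 MHz ≤ fs/2 = 18.27 MHz, passes unchanged.
146.6 MHz mod fs = 0.44 MHz.
0.44 MHz ≤ fs/2 = 18.27 MHz, appears at 0.44 MHz.
Distinct values: {0.44 MHz, 8.42 MHz, 17.7 MHz}.

0.44 MHz, 8.42 MHz, 17.7 MHz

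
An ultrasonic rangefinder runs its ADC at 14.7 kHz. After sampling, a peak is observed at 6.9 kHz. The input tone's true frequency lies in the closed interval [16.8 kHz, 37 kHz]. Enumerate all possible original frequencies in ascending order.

Frequencies that alias to 6.9 kHz are k·fs ± 6.9 kHz for integer k ≥ 0.
k=0: 6.9 kHz.
k=1: 7.8 kHz, 21.6 kHz.
k=2: 22.5 kHz, 36.3 kHz.
k=3: 37.2 kHz, 51 kHz.
Within [16.8 kHz, 37 kHz]: 21.6 kHz, 22.5 kHz, 36.3 kHz.

21.6 kHz, 22.5 kHz, 36.3 kHz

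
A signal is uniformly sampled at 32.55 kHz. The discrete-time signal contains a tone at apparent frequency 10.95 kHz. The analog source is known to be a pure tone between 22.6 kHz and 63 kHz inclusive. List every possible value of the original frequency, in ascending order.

43.5 kHz, 54.15 kHz

Frequencies that alias to 10.95 kHz are k·fs ± 10.95 kHz for integer k ≥ 0.
k=0: 10.95 kHz.
k=1: 21.6 kHz, 43.5 kHz.
k=2: 54.15 kHz, 76.05 kHz.
k=3: 86.7 kHz, 108.6 kHz.
Within [22.6 kHz, 63 kHz]: 43.5 kHz, 54.15 kHz.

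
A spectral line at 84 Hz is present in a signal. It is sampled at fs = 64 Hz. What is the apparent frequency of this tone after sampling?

84 Hz mod fs = 20 Hz.
20 Hz ≤ fs/2 = 32 Hz, appears at 20 Hz.

20 Hz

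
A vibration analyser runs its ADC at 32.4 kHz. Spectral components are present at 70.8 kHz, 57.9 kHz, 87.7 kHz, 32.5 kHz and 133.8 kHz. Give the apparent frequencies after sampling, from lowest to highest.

0.1 kHz, 4.2 kHz, 6 kHz, 6.9 kHz, 9.5 kHz

fs/2 = 16.2 kHz.
70.8 kHz mod fs = 6 kHz.
6 kHz ≤ fs/2 = 16.2 kHz, appears at 6 kHz.
57.9 kHz mod fs = 25.5 kHz.
25.5 kHz > fs/2 = 16.2 kHz, folds to fs − 25.5 kHz = 6.9 kHz.
87.7 kHz mod fs = 22.9 kHz.
22.9 kHz > fs/2 = 16.2 kHz, folds to fs − 22.9 kHz = 9.5 kHz.
32.5 kHz mod fs = 0.1 kHz.
0.1 kHz ≤ fs/2 = 16.2 kHz, appears at 0.1 kHz.
133.8 kHz mod fs = 4.2 kHz.
4.2 kHz ≤ fs/2 = 16.2 kHz, appears at 4.2 kHz.
Distinct values: {0.1 kHz, 4.2 kHz, 6 kHz, 6.9 kHz, 9.5 kHz}.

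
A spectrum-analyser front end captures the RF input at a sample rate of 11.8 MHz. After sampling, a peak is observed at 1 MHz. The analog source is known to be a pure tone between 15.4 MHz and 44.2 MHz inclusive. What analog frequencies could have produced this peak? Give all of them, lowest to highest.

22.6 MHz, 24.6 MHz, 34.4 MHz, 36.4 MHz

Frequencies that alias to 1 MHz are k·fs ± 1 MHz for integer k ≥ 0.
k=0: 1 MHz.
k=1: 10.8 MHz, 12.8 MHz.
k=2: 22.6 MHz, 24.6 MHz.
k=3: 34.4 MHz, 36.4 MHz.
k=4: 46.2 MHz, 48.2 MHz.
Within [15.4 MHz, 44.2 MHz]: 22.6 MHz, 24.6 MHz, 34.4 MHz, 36.4 MHz.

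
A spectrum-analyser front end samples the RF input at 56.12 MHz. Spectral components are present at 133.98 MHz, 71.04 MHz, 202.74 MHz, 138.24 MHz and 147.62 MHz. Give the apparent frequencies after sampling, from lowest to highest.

fs/2 = 28.06 MHz.
133.98 MHz mod fs = 21.74 MHz.
21.74 MHz ≤ fs/2 = 28.06 MHz, appears at 21.74 MHz.
71.04 MHz mod fs = 14.92 MHz.
14.92 MHz ≤ fs/2 = 28.06 MHz, appears at 14.92 MHz.
202.74 MHz mod fs = 34.38 MHz.
34.38 MHz > fs/2 = 28.06 MHz, folds to fs − 34.38 MHz = 21.74 MHz.
138.24 MHz mod fs = 26 MHz.
26 MHz ≤ fs/2 = 28.06 MHz, appears at 26 MHz.
147.62 MHz mod fs = 35.38 MHz.
35.38 MHz > fs/2 = 28.06 MHz, folds to fs − 35.38 MHz = 20.74 MHz.
Distinct values: {14.92 MHz, 20.74 MHz, 21.74 MHz, 26 MHz}.

14.92 MHz, 20.74 MHz, 21.74 MHz, 26 MHz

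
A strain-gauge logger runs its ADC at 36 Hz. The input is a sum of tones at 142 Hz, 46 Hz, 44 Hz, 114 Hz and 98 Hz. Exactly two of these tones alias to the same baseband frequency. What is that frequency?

fs/2 = 18 Hz.
142 Hz mod fs = 34 Hz.
34 Hz > fs/2 = 18 Hz, folds to fs − 34 Hz = 2 Hz.
46 Hz mod fs = 10 Hz.
10 Hz ≤ fs/2 = 18 Hz, appears at 10 Hz.
44 Hz mod fs = 8 Hz.
8 Hz ≤ fs/2 = 18 Hz, appears at 8 Hz.
114 Hz mod fs = 6 Hz.
6 Hz ≤ fs/2 = 18 Hz, appears at 6 Hz.
98 Hz mod fs = 26 Hz.
26 Hz > fs/2 = 18 Hz, folds to fs − 26 Hz = 10 Hz.
46 Hz and 98 Hz both map to 10 Hz.

10 Hz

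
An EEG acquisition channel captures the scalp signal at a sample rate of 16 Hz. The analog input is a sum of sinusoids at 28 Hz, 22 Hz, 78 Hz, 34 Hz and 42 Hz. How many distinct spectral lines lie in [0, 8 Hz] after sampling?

3

fs/2 = 8 Hz.
28 Hz mod fs = 12 Hz.
12 Hz > fs/2 = 8 Hz, folds to fs − 12 Hz = 4 Hz.
22 Hz mod fs = 6 Hz.
6 Hz ≤ fs/2 = 8 Hz, appears at 6 Hz.
78 Hz mod fs = 14 Hz.
14 Hz > fs/2 = 8 Hz, folds to fs − 14 Hz = 2 Hz.
34 Hz mod fs = 2 Hz.
2 Hz ≤ fs/2 = 8 Hz, appears at 2 Hz.
42 Hz mod fs = 10 Hz.
10 Hz > fs/2 = 8 Hz, folds to fs − 10 Hz = 6 Hz.
Distinct values: {2 Hz, 4 Hz, 6 Hz} → 3.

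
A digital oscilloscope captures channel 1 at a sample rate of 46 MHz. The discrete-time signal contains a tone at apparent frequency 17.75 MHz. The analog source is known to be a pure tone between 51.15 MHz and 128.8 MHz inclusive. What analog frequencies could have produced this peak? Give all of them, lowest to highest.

Frequencies that alias to 17.75 MHz are k·fs ± 17.75 MHz for integer k ≥ 0.
k=0: 17.75 MHz.
k=1: 28.25 MHz, 63.75 MHz.
k=2: 74.25 MHz, 109.75 MHz.
k=3: 120.25 MHz, 155.75 MHz.
k=4: 166.25 MHz, 201.75 MHz.
Within [51.15 MHz, 128.8 MHz]: 63.75 MHz, 74.25 MHz, 109.75 MHz, 120.25 MHz.

63.75 MHz, 74.25 MHz, 109.75 MHz, 120.25 MHz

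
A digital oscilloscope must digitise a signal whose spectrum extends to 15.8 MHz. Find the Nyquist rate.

Nyquist rate = 2 × 15.8 MHz = 31.6 MHz.

31.6 MHz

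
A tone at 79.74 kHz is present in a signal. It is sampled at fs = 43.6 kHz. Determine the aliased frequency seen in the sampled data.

7.46 kHz

79.74 kHz mod fs = 36.14 kHz.
36.14 kHz > fs/2 = 21.8 kHz, folds to fs − 36.14 kHz = 7.46 kHz.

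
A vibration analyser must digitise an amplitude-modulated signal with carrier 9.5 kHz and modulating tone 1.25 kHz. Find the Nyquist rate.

21.5 kHz

AM sidebands sit at fc ± fm = 8.25 kHz and 10.75 kHz.
Highest-frequency component: 10.75 kHz.
Nyquist rate = 2 × 10.75 kHz = 21.5 kHz.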